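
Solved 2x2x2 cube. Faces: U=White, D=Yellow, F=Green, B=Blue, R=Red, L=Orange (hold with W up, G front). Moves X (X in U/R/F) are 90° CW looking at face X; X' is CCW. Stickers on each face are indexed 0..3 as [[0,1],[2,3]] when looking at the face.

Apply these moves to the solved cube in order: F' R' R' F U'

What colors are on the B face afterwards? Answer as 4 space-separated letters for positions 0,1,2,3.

After move 1 (F'): F=GGGG U=WWRR R=YRYR D=OOYY L=OWOW
After move 2 (R'): R=RRYY U=WBRB F=GWGR D=OGYG B=YBOB
After move 3 (R'): R=RYRY U=WORY F=GBGB D=OWYR B=GBGB
After move 4 (F): F=GGBB U=WOWW R=RYYY D=RRYR L=OOOW
After move 5 (U'): U=OWWW F=OOBB R=GGYY B=RYGB L=GBOW
Query: B face = RYGB

Answer: R Y G B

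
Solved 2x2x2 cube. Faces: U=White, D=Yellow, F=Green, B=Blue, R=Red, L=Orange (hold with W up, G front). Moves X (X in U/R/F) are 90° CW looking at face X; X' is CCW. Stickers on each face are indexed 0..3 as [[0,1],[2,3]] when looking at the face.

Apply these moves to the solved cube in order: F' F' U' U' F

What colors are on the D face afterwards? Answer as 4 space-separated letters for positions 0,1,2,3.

Answer: O O Y Y

Derivation:
After move 1 (F'): F=GGGG U=WWRR R=YRYR D=OOYY L=OWOW
After move 2 (F'): F=GGGG U=WWYY R=OROR D=WWYY L=OROR
After move 3 (U'): U=WYWY F=ORGG R=GGOR B=ORBB L=BBOR
After move 4 (U'): U=YYWW F=BBGG R=OROR B=GGBB L=OROR
After move 5 (F): F=GBGB U=YYRR R=WRWR D=OOYY L=OWOW
Query: D face = OOYY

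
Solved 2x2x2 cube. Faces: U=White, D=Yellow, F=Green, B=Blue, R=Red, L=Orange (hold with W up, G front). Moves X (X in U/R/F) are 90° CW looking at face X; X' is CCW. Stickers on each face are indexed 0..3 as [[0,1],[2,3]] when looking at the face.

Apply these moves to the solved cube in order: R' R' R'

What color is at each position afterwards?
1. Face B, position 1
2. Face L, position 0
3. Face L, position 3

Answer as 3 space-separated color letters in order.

After move 1 (R'): R=RRRR U=WBWB F=GWGW D=YGYG B=YBYB
After move 2 (R'): R=RRRR U=WYWY F=GBGB D=YWYW B=GBGB
After move 3 (R'): R=RRRR U=WGWG F=GYGY D=YBYB B=WBWB
Query 1: B[1] = B
Query 2: L[0] = O
Query 3: L[3] = O

Answer: B O O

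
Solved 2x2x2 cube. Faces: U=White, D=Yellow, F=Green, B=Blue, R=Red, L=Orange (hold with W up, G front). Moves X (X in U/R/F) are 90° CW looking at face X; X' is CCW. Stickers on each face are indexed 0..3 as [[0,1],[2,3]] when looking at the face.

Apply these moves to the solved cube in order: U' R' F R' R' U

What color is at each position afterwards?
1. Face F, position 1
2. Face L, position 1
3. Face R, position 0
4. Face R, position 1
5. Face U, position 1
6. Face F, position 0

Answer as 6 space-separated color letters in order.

Answer: R Y W R W R

Derivation:
After move 1 (U'): U=WWWW F=OOGG R=GGRR B=RRBB L=BBOO
After move 2 (R'): R=GRGR U=WBWR F=OWGW D=YOYG B=YRYB
After move 3 (F): F=GOWW U=WBOB R=WRRR D=GGYG L=BYOO
After move 4 (R'): R=RRWR U=WYOY F=GBWB D=GOYW B=GRGB
After move 5 (R'): R=RRRW U=WGOG F=GYWY D=GBYB B=WROB
After move 6 (U): U=OWGG F=RRWY R=WRRW B=BYOB L=GYOO
Query 1: F[1] = R
Query 2: L[1] = Y
Query 3: R[0] = W
Query 4: R[1] = R
Query 5: U[1] = W
Query 6: F[0] = R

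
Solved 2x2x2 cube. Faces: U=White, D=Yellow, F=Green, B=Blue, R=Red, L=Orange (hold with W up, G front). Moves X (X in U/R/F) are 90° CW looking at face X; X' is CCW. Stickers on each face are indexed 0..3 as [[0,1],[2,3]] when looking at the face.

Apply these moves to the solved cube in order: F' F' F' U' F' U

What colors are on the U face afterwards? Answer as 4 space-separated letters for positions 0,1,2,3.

After move 1 (F'): F=GGGG U=WWRR R=YRYR D=OOYY L=OWOW
After move 2 (F'): F=GGGG U=WWYY R=OROR D=WWYY L=OROR
After move 3 (F'): F=GGGG U=WWOO R=WRWR D=RRYY L=OYOY
After move 4 (U'): U=WOWO F=OYGG R=GGWR B=WRBB L=BBOY
After move 5 (F'): F=YGOG U=WOGW R=RGRR D=BYYY L=BOOW
After move 6 (U): U=GWWO F=RGOG R=WRRR B=BOBB L=YGOW
Query: U face = GWWO

Answer: G W W O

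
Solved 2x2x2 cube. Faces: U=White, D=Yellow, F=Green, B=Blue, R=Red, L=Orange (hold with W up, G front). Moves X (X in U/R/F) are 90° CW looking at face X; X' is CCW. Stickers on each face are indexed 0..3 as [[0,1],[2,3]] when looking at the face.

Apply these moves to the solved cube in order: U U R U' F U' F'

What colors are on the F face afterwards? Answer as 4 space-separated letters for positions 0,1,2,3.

Answer: Y R W Y

Derivation:
After move 1 (U): U=WWWW F=RRGG R=BBRR B=OOBB L=GGOO
After move 2 (U): U=WWWW F=BBGG R=OORR B=GGBB L=RROO
After move 3 (R): R=RORO U=WBWG F=BYGY D=YBYG B=WGWB
After move 4 (U'): U=BGWW F=RRGY R=BYRO B=ROWB L=WGOO
After move 5 (F): F=GRYR U=BGOG R=WYWO D=RBYG L=WYOB
After move 6 (U'): U=GGBO F=WYYR R=GRWO B=WYWB L=ROOB
After move 7 (F'): F=YRWY U=GGGW R=BRRO D=OBYG L=ROOB
Query: F face = YRWY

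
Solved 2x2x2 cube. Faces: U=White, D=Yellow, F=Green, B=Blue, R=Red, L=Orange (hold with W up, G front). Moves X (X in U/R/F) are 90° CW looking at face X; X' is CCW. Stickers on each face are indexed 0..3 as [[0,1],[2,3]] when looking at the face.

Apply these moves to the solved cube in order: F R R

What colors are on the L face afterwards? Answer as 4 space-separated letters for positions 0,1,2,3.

After move 1 (F): F=GGGG U=WWOO R=WRWR D=RRYY L=OYOY
After move 2 (R): R=WWRR U=WGOG F=GRGY D=RBYB B=OBWB
After move 3 (R): R=RWRW U=WROY F=GBGB D=RWYO B=GBGB
Query: L face = OYOY

Answer: O Y O Y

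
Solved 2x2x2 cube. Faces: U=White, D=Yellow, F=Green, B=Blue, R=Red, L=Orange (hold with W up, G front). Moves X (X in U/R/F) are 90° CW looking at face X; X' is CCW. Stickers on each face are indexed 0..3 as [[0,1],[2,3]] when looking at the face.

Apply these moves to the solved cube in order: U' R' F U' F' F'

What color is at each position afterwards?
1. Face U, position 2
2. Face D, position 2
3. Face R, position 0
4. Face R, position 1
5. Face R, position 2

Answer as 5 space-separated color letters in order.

Answer: G Y O O R

Derivation:
After move 1 (U'): U=WWWW F=OOGG R=GGRR B=RRBB L=BBOO
After move 2 (R'): R=GRGR U=WBWR F=OWGW D=YOYG B=YRYB
After move 3 (F): F=GOWW U=WBOB R=WRRR D=GGYG L=BYOO
After move 4 (U'): U=BBWO F=BYWW R=GORR B=WRYB L=YROO
After move 5 (F'): F=YWBW U=BBGR R=GOGR D=ROYG L=YOOW
After move 6 (F'): F=WWYB U=BBGG R=OORR D=OWYG L=YROG
Query 1: U[2] = G
Query 2: D[2] = Y
Query 3: R[0] = O
Query 4: R[1] = O
Query 5: R[2] = R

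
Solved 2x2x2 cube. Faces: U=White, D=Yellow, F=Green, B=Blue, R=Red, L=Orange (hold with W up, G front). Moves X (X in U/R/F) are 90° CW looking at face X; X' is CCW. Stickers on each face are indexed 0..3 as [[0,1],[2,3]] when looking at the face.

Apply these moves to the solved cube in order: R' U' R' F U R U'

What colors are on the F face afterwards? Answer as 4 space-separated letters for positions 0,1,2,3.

After move 1 (R'): R=RRRR U=WBWB F=GWGW D=YGYG B=YBYB
After move 2 (U'): U=BBWW F=OOGW R=GWRR B=RRYB L=YBOO
After move 3 (R'): R=WRGR U=BYWR F=OBGW D=YOYW B=GRGB
After move 4 (F): F=GOWB U=BYOB R=WRRR D=GWYW L=YYOO
After move 5 (U): U=OBBY F=WRWB R=GRRR B=YYGB L=GOOO
After move 6 (R): R=RGRR U=ORBB F=WWWW D=GGYY B=YYBB
After move 7 (U'): U=RBOB F=GOWW R=WWRR B=RGBB L=YYOO
Query: F face = GOWW

Answer: G O W W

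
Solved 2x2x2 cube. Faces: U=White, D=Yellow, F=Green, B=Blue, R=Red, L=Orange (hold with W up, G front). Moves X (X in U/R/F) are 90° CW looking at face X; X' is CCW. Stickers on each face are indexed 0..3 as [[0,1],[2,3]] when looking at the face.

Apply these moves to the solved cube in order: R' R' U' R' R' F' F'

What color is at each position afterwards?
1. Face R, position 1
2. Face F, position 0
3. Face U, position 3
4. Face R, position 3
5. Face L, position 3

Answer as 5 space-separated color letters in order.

After move 1 (R'): R=RRRR U=WBWB F=GWGW D=YGYG B=YBYB
After move 2 (R'): R=RRRR U=WYWY F=GBGB D=YWYW B=GBGB
After move 3 (U'): U=YYWW F=OOGB R=GBRR B=RRGB L=GBOO
After move 4 (R'): R=BRGR U=YGWR F=OYGW D=YOYB B=WRWB
After move 5 (R'): R=RRBG U=YWWW F=OGGR D=YYYW B=BROB
After move 6 (F'): F=GROG U=YWRB R=YRYG D=BOYW L=GWOW
After move 7 (F'): F=RGGO U=YWYY R=ORBG D=WWYW L=GBOR
Query 1: R[1] = R
Query 2: F[0] = R
Query 3: U[3] = Y
Query 4: R[3] = G
Query 5: L[3] = R

Answer: R R Y G R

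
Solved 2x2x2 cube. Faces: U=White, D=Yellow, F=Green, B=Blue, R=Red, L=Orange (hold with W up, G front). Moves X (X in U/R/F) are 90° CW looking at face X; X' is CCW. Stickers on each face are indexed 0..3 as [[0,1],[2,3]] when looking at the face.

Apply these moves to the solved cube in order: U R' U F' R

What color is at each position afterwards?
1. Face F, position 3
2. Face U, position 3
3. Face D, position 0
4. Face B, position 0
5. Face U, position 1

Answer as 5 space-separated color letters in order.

After move 1 (U): U=WWWW F=RRGG R=BBRR B=OOBB L=GGOO
After move 2 (R'): R=BRBR U=WBWO F=RWGW D=YRYG B=YOYB
After move 3 (U): U=WWOB F=BRGW R=YOBR B=GGYB L=RWOO
After move 4 (F'): F=RWBG U=WWYB R=ROYR D=WOYG L=RBOO
After move 5 (R): R=YRRO U=WWYG F=ROBG D=WYYG B=BGWB
Query 1: F[3] = G
Query 2: U[3] = G
Query 3: D[0] = W
Query 4: B[0] = B
Query 5: U[1] = W

Answer: G G W B W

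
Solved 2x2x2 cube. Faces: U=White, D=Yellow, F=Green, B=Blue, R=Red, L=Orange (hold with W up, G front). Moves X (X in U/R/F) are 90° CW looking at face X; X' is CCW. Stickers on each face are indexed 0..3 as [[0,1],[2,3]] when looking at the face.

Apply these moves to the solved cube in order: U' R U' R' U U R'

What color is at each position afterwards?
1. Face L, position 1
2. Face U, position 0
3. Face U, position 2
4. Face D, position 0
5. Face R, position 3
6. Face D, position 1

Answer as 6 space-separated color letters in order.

Answer: G R W Y O G

Derivation:
After move 1 (U'): U=WWWW F=OOGG R=GGRR B=RRBB L=BBOO
After move 2 (R): R=RGRG U=WOWG F=OYGY D=YBYR B=WRWB
After move 3 (U'): U=OGWW F=BBGY R=OYRG B=RGWB L=WROO
After move 4 (R'): R=YGOR U=OWWR F=BGGW D=YBYY B=RGBB
After move 5 (U): U=WORW F=YGGW R=RGOR B=WRBB L=BGOO
After move 6 (U): U=RWWO F=RGGW R=WROR B=BGBB L=YGOO
After move 7 (R'): R=RRWO U=RBWB F=RWGO D=YGYW B=YGBB
Query 1: L[1] = G
Query 2: U[0] = R
Query 3: U[2] = W
Query 4: D[0] = Y
Query 5: R[3] = O
Query 6: D[1] = G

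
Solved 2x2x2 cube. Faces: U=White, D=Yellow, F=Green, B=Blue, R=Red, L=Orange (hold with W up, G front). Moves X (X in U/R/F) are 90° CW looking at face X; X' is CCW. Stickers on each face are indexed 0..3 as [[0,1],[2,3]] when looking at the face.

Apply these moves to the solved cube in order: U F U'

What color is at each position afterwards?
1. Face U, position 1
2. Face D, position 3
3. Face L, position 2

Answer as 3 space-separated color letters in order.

Answer: G Y O

Derivation:
After move 1 (U): U=WWWW F=RRGG R=BBRR B=OOBB L=GGOO
After move 2 (F): F=GRGR U=WWOG R=WBWR D=RBYY L=GYOY
After move 3 (U'): U=WGWO F=GYGR R=GRWR B=WBBB L=OOOY
Query 1: U[1] = G
Query 2: D[3] = Y
Query 3: L[2] = O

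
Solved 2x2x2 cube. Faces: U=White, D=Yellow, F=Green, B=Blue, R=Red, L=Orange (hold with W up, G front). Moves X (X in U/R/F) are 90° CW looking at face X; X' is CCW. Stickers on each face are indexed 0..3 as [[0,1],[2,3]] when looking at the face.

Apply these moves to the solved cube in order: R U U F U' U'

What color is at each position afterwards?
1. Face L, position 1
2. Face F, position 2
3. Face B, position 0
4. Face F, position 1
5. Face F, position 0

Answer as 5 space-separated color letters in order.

Answer: O Y G Y G

Derivation:
After move 1 (R): R=RRRR U=WGWG F=GYGY D=YBYB B=WBWB
After move 2 (U): U=WWGG F=RRGY R=WBRR B=OOWB L=GYOO
After move 3 (U): U=GWGW F=WBGY R=OORR B=GYWB L=RROO
After move 4 (F): F=GWYB U=GWOR R=GOWR D=ROYB L=RYOB
After move 5 (U'): U=WRGO F=RYYB R=GWWR B=GOWB L=GYOB
After move 6 (U'): U=ROWG F=GYYB R=RYWR B=GWWB L=GOOB
Query 1: L[1] = O
Query 2: F[2] = Y
Query 3: B[0] = G
Query 4: F[1] = Y
Query 5: F[0] = G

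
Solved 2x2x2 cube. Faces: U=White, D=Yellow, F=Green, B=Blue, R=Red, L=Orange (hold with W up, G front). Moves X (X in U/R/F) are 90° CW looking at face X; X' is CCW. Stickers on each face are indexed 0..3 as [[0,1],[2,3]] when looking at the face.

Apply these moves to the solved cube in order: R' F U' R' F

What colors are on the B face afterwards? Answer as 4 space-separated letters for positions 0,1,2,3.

After move 1 (R'): R=RRRR U=WBWB F=GWGW D=YGYG B=YBYB
After move 2 (F): F=GGWW U=WBOO R=WRBR D=RRYG L=OYOG
After move 3 (U'): U=BOWO F=OYWW R=GGBR B=WRYB L=YBOG
After move 4 (R'): R=GRGB U=BYWW F=OOWO D=RYYW B=GRRB
After move 5 (F): F=WOOO U=BYGB R=WRWB D=GGYW L=YROY
Query: B face = GRRB

Answer: G R R B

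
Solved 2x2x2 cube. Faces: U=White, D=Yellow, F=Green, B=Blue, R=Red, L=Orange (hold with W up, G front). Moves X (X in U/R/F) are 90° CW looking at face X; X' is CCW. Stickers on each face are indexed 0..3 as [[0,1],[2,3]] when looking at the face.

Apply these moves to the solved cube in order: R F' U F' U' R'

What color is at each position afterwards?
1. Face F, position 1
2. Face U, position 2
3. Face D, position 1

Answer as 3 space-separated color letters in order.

After move 1 (R): R=RRRR U=WGWG F=GYGY D=YBYB B=WBWB
After move 2 (F'): F=YYGG U=WGRR R=BRYR D=OOYB L=OGOW
After move 3 (U): U=RWRG F=BRGG R=WBYR B=OGWB L=YYOW
After move 4 (F'): F=RGBG U=RWWY R=OBOR D=YWYB L=YGOR
After move 5 (U'): U=WYRW F=YGBG R=RGOR B=OBWB L=OGOR
After move 6 (R'): R=GRRO U=WWRO F=YYBW D=YGYG B=BBWB
Query 1: F[1] = Y
Query 2: U[2] = R
Query 3: D[1] = G

Answer: Y R G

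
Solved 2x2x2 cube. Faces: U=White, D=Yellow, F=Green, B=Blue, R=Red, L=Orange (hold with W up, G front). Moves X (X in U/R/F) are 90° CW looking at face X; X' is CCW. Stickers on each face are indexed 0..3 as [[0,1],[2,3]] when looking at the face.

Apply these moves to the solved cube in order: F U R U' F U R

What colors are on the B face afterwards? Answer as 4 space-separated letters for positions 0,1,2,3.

After move 1 (F): F=GGGG U=WWOO R=WRWR D=RRYY L=OYOY
After move 2 (U): U=OWOW F=WRGG R=BBWR B=OYBB L=GGOY
After move 3 (R): R=WBRB U=OROG F=WRGY D=RBYO B=WYWB
After move 4 (U'): U=RGOO F=GGGY R=WRRB B=WBWB L=WYOY
After move 5 (F): F=GGYG U=RGYY R=OROB D=RWYO L=WROB
After move 6 (U): U=YRYG F=ORYG R=WBOB B=WRWB L=GGOB
After move 7 (R): R=OWBB U=YRYG F=OWYO D=RWYW B=GRRB
Query: B face = GRRB

Answer: G R R B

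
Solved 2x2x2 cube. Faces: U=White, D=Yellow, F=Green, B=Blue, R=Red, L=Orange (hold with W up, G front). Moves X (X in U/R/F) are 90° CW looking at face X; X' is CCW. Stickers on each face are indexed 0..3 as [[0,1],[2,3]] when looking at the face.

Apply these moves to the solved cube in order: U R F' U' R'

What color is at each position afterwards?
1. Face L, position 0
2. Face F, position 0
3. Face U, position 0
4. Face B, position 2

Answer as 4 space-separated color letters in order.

Answer: W G R O

Derivation:
After move 1 (U): U=WWWW F=RRGG R=BBRR B=OOBB L=GGOO
After move 2 (R): R=RBRB U=WRWG F=RYGY D=YBYO B=WOWB
After move 3 (F'): F=YYRG U=WRRR R=BBYB D=GOYO L=GGOW
After move 4 (U'): U=RRWR F=GGRG R=YYYB B=BBWB L=WOOW
After move 5 (R'): R=YBYY U=RWWB F=GRRR D=GGYG B=OBOB
Query 1: L[0] = W
Query 2: F[0] = G
Query 3: U[0] = R
Query 4: B[2] = O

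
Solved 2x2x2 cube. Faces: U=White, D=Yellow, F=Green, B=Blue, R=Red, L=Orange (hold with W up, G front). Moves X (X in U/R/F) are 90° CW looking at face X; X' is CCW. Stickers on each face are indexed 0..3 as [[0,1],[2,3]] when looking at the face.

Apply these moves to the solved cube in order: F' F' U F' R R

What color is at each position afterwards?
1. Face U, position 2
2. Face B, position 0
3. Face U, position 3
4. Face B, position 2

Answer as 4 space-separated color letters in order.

After move 1 (F'): F=GGGG U=WWRR R=YRYR D=OOYY L=OWOW
After move 2 (F'): F=GGGG U=WWYY R=OROR D=WWYY L=OROR
After move 3 (U): U=YWYW F=ORGG R=BBOR B=ORBB L=GGOR
After move 4 (F'): F=RGOG U=YWBO R=WBWR D=GRYY L=GWOY
After move 5 (R): R=WWRB U=YGBG F=RROY D=GBYO B=ORWB
After move 6 (R): R=RWBW U=YRBY F=RBOO D=GWYO B=GRGB
Query 1: U[2] = B
Query 2: B[0] = G
Query 3: U[3] = Y
Query 4: B[2] = G

Answer: B G Y G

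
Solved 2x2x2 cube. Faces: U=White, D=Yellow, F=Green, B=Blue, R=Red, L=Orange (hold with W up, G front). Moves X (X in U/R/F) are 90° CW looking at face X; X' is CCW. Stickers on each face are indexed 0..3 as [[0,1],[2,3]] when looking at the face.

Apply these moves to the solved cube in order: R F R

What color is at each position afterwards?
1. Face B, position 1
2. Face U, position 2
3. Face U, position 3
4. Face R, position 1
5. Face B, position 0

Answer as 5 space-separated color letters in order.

Answer: B O Y W O

Derivation:
After move 1 (R): R=RRRR U=WGWG F=GYGY D=YBYB B=WBWB
After move 2 (F): F=GGYY U=WGOO R=WRGR D=RRYB L=OYOB
After move 3 (R): R=GWRR U=WGOY F=GRYB D=RWYW B=OBGB
Query 1: B[1] = B
Query 2: U[2] = O
Query 3: U[3] = Y
Query 4: R[1] = W
Query 5: B[0] = O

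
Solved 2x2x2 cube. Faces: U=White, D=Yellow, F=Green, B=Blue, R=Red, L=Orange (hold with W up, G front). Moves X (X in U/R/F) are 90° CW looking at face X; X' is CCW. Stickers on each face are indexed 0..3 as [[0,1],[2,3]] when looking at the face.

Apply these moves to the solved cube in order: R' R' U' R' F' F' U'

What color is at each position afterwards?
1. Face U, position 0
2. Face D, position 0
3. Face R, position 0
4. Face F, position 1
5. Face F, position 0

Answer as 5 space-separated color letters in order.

Answer: G R W G G

Derivation:
After move 1 (R'): R=RRRR U=WBWB F=GWGW D=YGYG B=YBYB
After move 2 (R'): R=RRRR U=WYWY F=GBGB D=YWYW B=GBGB
After move 3 (U'): U=YYWW F=OOGB R=GBRR B=RRGB L=GBOO
After move 4 (R'): R=BRGR U=YGWR F=OYGW D=YOYB B=WRWB
After move 5 (F'): F=YWOG U=YGBG R=ORYR D=BOYB L=GROW
After move 6 (F'): F=WGYO U=YGOY R=ORBR D=RWYB L=GGOB
After move 7 (U'): U=GYYO F=GGYO R=WGBR B=ORWB L=WROB
Query 1: U[0] = G
Query 2: D[0] = R
Query 3: R[0] = W
Query 4: F[1] = G
Query 5: F[0] = G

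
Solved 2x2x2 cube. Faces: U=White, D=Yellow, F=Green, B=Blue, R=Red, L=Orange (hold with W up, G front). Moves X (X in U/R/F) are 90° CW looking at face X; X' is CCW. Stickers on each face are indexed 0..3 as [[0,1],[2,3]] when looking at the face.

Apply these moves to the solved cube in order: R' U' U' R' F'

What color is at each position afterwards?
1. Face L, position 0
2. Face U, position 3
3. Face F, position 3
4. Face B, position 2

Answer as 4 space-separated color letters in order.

After move 1 (R'): R=RRRR U=WBWB F=GWGW D=YGYG B=YBYB
After move 2 (U'): U=BBWW F=OOGW R=GWRR B=RRYB L=YBOO
After move 3 (U'): U=BWBW F=YBGW R=OORR B=GWYB L=RROO
After move 4 (R'): R=OROR U=BYBG F=YWGW D=YBYW B=GWGB
After move 5 (F'): F=WWYG U=BYOO R=BRYR D=ROYW L=RGOB
Query 1: L[0] = R
Query 2: U[3] = O
Query 3: F[3] = G
Query 4: B[2] = G

Answer: R O G G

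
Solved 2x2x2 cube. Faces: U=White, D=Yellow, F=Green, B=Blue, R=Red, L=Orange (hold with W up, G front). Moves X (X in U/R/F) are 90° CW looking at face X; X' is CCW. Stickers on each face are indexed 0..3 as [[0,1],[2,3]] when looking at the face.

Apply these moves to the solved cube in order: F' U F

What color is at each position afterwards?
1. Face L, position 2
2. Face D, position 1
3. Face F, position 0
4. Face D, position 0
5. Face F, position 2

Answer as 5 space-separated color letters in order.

After move 1 (F'): F=GGGG U=WWRR R=YRYR D=OOYY L=OWOW
After move 2 (U): U=RWRW F=YRGG R=BBYR B=OWBB L=GGOW
After move 3 (F): F=GYGR U=RWWG R=RBWR D=YBYY L=GOOO
Query 1: L[2] = O
Query 2: D[1] = B
Query 3: F[0] = G
Query 4: D[0] = Y
Query 5: F[2] = G

Answer: O B G Y G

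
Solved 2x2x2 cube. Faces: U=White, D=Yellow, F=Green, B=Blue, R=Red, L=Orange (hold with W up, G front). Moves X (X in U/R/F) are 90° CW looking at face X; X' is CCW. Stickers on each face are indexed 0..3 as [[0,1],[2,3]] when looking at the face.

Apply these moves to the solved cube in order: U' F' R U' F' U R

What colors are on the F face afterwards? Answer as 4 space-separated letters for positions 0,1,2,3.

Answer: B W B R

Derivation:
After move 1 (U'): U=WWWW F=OOGG R=GGRR B=RRBB L=BBOO
After move 2 (F'): F=OGOG U=WWGR R=YGYR D=BOYY L=BWOW
After move 3 (R): R=YYRG U=WGGG F=OOOY D=BBYR B=RRWB
After move 4 (U'): U=GGWG F=BWOY R=OORG B=YYWB L=RROW
After move 5 (F'): F=WYBO U=GGOR R=BOBG D=RWYR L=RGOW
After move 6 (U): U=OGRG F=BOBO R=YYBG B=RGWB L=WYOW
After move 7 (R): R=BYGY U=OORO F=BWBR D=RWYR B=GGGB
Query: F face = BWBR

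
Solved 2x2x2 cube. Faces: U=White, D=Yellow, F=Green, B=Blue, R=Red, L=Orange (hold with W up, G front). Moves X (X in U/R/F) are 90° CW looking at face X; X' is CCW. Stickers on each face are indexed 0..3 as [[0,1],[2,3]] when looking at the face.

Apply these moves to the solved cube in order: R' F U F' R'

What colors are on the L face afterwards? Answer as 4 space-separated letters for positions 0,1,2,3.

Answer: G B O O

Derivation:
After move 1 (R'): R=RRRR U=WBWB F=GWGW D=YGYG B=YBYB
After move 2 (F): F=GGWW U=WBOO R=WRBR D=RRYG L=OYOG
After move 3 (U): U=OWOB F=WRWW R=YBBR B=OYYB L=GGOG
After move 4 (F'): F=RWWW U=OWYB R=RBRR D=GGYG L=GBOO
After move 5 (R'): R=BRRR U=OYYO F=RWWB D=GWYW B=GYGB
Query: L face = GBOO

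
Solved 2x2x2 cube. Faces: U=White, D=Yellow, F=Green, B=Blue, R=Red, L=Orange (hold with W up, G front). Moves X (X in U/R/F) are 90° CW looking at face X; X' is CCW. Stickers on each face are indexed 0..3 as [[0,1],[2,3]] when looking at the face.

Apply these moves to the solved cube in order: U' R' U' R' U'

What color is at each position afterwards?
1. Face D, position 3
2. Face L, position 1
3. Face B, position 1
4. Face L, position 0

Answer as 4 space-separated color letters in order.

After move 1 (U'): U=WWWW F=OOGG R=GGRR B=RRBB L=BBOO
After move 2 (R'): R=GRGR U=WBWR F=OWGW D=YOYG B=YRYB
After move 3 (U'): U=BRWW F=BBGW R=OWGR B=GRYB L=YROO
After move 4 (R'): R=WROG U=BYWG F=BRGW D=YBYW B=GROB
After move 5 (U'): U=YGBW F=YRGW R=BROG B=WROB L=GROO
Query 1: D[3] = W
Query 2: L[1] = R
Query 3: B[1] = R
Query 4: L[0] = G

Answer: W R R G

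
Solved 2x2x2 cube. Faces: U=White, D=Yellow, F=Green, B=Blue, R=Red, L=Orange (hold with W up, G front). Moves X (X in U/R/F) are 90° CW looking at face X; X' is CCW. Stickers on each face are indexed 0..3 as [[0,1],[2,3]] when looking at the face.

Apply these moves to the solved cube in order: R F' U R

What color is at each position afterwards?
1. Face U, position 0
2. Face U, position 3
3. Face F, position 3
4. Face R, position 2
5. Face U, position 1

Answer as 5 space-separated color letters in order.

Answer: R G B R R

Derivation:
After move 1 (R): R=RRRR U=WGWG F=GYGY D=YBYB B=WBWB
After move 2 (F'): F=YYGG U=WGRR R=BRYR D=OOYB L=OGOW
After move 3 (U): U=RWRG F=BRGG R=WBYR B=OGWB L=YYOW
After move 4 (R): R=YWRB U=RRRG F=BOGB D=OWYO B=GGWB
Query 1: U[0] = R
Query 2: U[3] = G
Query 3: F[3] = B
Query 4: R[2] = R
Query 5: U[1] = R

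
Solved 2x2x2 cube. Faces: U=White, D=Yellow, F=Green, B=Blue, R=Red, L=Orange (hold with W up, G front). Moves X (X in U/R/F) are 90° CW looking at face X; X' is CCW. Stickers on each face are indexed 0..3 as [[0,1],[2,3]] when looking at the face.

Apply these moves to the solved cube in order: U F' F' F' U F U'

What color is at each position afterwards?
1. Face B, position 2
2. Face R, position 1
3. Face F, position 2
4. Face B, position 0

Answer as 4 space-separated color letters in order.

After move 1 (U): U=WWWW F=RRGG R=BBRR B=OOBB L=GGOO
After move 2 (F'): F=RGRG U=WWBR R=YBYR D=GOYY L=GWOW
After move 3 (F'): F=GGRR U=WWYY R=OBGR D=WWYY L=GROB
After move 4 (F'): F=GRGR U=WWOG R=WBWR D=RBYY L=GYOY
After move 5 (U): U=OWGW F=WBGR R=OOWR B=GYBB L=GROY
After move 6 (F): F=GWRB U=OWYR R=GOWR D=WOYY L=GROB
After move 7 (U'): U=WROY F=GRRB R=GWWR B=GOBB L=GYOB
Query 1: B[2] = B
Query 2: R[1] = W
Query 3: F[2] = R
Query 4: B[0] = G

Answer: B W R G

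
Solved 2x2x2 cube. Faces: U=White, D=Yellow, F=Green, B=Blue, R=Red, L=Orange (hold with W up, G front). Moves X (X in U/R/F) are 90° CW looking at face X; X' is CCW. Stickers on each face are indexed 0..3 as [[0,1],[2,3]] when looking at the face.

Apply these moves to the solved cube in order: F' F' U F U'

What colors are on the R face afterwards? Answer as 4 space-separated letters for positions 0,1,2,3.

After move 1 (F'): F=GGGG U=WWRR R=YRYR D=OOYY L=OWOW
After move 2 (F'): F=GGGG U=WWYY R=OROR D=WWYY L=OROR
After move 3 (U): U=YWYW F=ORGG R=BBOR B=ORBB L=GGOR
After move 4 (F): F=GOGR U=YWRG R=YBWR D=OBYY L=GWOW
After move 5 (U'): U=WGYR F=GWGR R=GOWR B=YBBB L=OROW
Query: R face = GOWR

Answer: G O W R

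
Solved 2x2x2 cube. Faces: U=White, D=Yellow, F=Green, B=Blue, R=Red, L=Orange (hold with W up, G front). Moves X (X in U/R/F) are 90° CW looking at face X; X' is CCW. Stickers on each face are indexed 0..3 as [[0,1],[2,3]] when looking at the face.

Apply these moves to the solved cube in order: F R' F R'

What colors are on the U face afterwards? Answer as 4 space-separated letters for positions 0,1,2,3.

After move 1 (F): F=GGGG U=WWOO R=WRWR D=RRYY L=OYOY
After move 2 (R'): R=RRWW U=WBOB F=GWGO D=RGYG B=YBRB
After move 3 (F): F=GGOW U=WBYY R=ORBW D=WRYG L=OROG
After move 4 (R'): R=RWOB U=WRYY F=GBOY D=WGYW B=GBRB
Query: U face = WRYY

Answer: W R Y Y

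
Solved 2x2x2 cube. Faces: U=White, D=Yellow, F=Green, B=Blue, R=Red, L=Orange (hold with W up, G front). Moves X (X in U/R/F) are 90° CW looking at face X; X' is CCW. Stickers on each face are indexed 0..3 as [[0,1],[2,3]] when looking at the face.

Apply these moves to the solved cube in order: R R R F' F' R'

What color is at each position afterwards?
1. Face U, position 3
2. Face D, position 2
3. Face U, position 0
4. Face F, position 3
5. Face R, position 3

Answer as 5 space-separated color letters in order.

After move 1 (R): R=RRRR U=WGWG F=GYGY D=YBYB B=WBWB
After move 2 (R): R=RRRR U=WYWY F=GBGB D=YWYW B=GBGB
After move 3 (R): R=RRRR U=WBWB F=GWGW D=YGYG B=YBYB
After move 4 (F'): F=WWGG U=WBRR R=GRYR D=OOYG L=OBOW
After move 5 (F'): F=WGWG U=WBGY R=OROR D=BWYG L=OROR
After move 6 (R'): R=RROO U=WYGY F=WBWY D=BGYG B=GBWB
Query 1: U[3] = Y
Query 2: D[2] = Y
Query 3: U[0] = W
Query 4: F[3] = Y
Query 5: R[3] = O

Answer: Y Y W Y O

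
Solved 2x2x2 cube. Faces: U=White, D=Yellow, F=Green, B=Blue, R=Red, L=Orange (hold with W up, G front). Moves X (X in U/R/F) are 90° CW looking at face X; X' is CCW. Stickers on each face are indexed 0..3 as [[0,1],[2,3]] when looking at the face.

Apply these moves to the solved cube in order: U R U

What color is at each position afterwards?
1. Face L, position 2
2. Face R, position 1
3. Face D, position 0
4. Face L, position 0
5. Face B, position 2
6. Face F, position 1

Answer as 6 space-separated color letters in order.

Answer: O O Y R W B

Derivation:
After move 1 (U): U=WWWW F=RRGG R=BBRR B=OOBB L=GGOO
After move 2 (R): R=RBRB U=WRWG F=RYGY D=YBYO B=WOWB
After move 3 (U): U=WWGR F=RBGY R=WORB B=GGWB L=RYOO
Query 1: L[2] = O
Query 2: R[1] = O
Query 3: D[0] = Y
Query 4: L[0] = R
Query 5: B[2] = W
Query 6: F[1] = B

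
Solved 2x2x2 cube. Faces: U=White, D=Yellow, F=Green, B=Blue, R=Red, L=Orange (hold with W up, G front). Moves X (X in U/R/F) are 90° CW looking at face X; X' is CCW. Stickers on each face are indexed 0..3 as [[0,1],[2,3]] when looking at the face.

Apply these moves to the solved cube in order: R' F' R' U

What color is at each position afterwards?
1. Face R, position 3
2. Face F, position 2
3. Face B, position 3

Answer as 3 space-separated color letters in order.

After move 1 (R'): R=RRRR U=WBWB F=GWGW D=YGYG B=YBYB
After move 2 (F'): F=WWGG U=WBRR R=GRYR D=OOYG L=OBOW
After move 3 (R'): R=RRGY U=WYRY F=WBGR D=OWYG B=GBOB
After move 4 (U): U=RWYY F=RRGR R=GBGY B=OBOB L=WBOW
Query 1: R[3] = Y
Query 2: F[2] = G
Query 3: B[3] = B

Answer: Y G B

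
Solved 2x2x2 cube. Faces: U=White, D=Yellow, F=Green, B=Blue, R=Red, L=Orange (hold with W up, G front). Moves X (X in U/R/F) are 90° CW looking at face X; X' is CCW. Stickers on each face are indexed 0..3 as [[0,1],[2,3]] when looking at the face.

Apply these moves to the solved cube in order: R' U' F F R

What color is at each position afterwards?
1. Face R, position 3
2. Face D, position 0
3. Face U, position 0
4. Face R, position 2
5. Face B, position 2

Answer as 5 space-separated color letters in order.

Answer: W W B R B

Derivation:
After move 1 (R'): R=RRRR U=WBWB F=GWGW D=YGYG B=YBYB
After move 2 (U'): U=BBWW F=OOGW R=GWRR B=RRYB L=YBOO
After move 3 (F): F=GOWO U=BBOB R=WWWR D=RGYG L=YYOG
After move 4 (F): F=WGOO U=BBGY R=OWBR D=WWYG L=YROG
After move 5 (R): R=BORW U=BGGO F=WWOG D=WYYR B=YRBB
Query 1: R[3] = W
Query 2: D[0] = W
Query 3: U[0] = B
Query 4: R[2] = R
Query 5: B[2] = B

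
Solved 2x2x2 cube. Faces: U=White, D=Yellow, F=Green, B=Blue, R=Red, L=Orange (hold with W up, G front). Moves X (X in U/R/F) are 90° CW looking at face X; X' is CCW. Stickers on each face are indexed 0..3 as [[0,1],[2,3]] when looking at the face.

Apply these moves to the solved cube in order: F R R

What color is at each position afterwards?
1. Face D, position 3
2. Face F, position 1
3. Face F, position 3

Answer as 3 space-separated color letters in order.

After move 1 (F): F=GGGG U=WWOO R=WRWR D=RRYY L=OYOY
After move 2 (R): R=WWRR U=WGOG F=GRGY D=RBYB B=OBWB
After move 3 (R): R=RWRW U=WROY F=GBGB D=RWYO B=GBGB
Query 1: D[3] = O
Query 2: F[1] = B
Query 3: F[3] = B

Answer: O B B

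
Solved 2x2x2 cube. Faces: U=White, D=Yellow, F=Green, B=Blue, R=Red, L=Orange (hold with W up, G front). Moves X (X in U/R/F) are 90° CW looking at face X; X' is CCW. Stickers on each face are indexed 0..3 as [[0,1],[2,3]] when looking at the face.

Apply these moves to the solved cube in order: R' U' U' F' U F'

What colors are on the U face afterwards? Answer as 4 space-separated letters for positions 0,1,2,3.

After move 1 (R'): R=RRRR U=WBWB F=GWGW D=YGYG B=YBYB
After move 2 (U'): U=BBWW F=OOGW R=GWRR B=RRYB L=YBOO
After move 3 (U'): U=BWBW F=YBGW R=OORR B=GWYB L=RROO
After move 4 (F'): F=BWYG U=BWOR R=GOYR D=ROYG L=RWOB
After move 5 (U): U=OBRW F=GOYG R=GWYR B=RWYB L=BWOB
After move 6 (F'): F=OGGY U=OBGY R=OWRR D=WBYG L=BWOR
Query: U face = OBGY

Answer: O B G Y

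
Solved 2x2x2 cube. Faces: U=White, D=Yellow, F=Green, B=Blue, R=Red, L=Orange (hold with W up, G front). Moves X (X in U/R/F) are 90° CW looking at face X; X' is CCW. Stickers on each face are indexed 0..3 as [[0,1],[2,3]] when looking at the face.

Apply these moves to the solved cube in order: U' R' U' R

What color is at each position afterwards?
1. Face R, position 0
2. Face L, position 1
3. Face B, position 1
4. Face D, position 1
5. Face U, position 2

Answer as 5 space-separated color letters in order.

After move 1 (U'): U=WWWW F=OOGG R=GGRR B=RRBB L=BBOO
After move 2 (R'): R=GRGR U=WBWR F=OWGW D=YOYG B=YRYB
After move 3 (U'): U=BRWW F=BBGW R=OWGR B=GRYB L=YROO
After move 4 (R): R=GORW U=BBWW F=BOGG D=YYYG B=WRRB
Query 1: R[0] = G
Query 2: L[1] = R
Query 3: B[1] = R
Query 4: D[1] = Y
Query 5: U[2] = W

Answer: G R R Y W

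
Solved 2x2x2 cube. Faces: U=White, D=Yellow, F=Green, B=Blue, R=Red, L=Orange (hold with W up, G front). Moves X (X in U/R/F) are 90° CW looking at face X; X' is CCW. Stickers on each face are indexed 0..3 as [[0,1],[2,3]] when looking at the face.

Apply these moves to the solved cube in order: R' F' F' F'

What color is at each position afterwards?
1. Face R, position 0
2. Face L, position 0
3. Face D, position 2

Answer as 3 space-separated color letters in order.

After move 1 (R'): R=RRRR U=WBWB F=GWGW D=YGYG B=YBYB
After move 2 (F'): F=WWGG U=WBRR R=GRYR D=OOYG L=OBOW
After move 3 (F'): F=WGWG U=WBGY R=OROR D=BWYG L=OROR
After move 4 (F'): F=GGWW U=WBOO R=WRBR D=RRYG L=OYOG
Query 1: R[0] = W
Query 2: L[0] = O
Query 3: D[2] = Y

Answer: W O Y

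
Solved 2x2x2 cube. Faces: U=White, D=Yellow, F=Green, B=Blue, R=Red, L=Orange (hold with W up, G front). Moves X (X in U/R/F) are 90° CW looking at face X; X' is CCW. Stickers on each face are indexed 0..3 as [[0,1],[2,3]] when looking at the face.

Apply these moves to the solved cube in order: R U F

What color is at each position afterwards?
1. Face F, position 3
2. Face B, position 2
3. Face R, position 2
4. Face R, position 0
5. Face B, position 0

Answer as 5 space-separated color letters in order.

After move 1 (R): R=RRRR U=WGWG F=GYGY D=YBYB B=WBWB
After move 2 (U): U=WWGG F=RRGY R=WBRR B=OOWB L=GYOO
After move 3 (F): F=GRYR U=WWOY R=GBGR D=RWYB L=GYOB
Query 1: F[3] = R
Query 2: B[2] = W
Query 3: R[2] = G
Query 4: R[0] = G
Query 5: B[0] = O

Answer: R W G G O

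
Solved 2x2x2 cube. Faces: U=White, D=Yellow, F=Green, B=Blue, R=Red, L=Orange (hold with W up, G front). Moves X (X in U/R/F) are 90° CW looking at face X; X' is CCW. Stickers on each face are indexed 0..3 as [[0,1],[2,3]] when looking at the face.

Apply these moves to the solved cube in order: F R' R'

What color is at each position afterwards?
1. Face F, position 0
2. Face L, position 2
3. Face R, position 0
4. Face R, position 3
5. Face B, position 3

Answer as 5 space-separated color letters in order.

After move 1 (F): F=GGGG U=WWOO R=WRWR D=RRYY L=OYOY
After move 2 (R'): R=RRWW U=WBOB F=GWGO D=RGYG B=YBRB
After move 3 (R'): R=RWRW U=WROY F=GBGB D=RWYO B=GBGB
Query 1: F[0] = G
Query 2: L[2] = O
Query 3: R[0] = R
Query 4: R[3] = W
Query 5: B[3] = B

Answer: G O R W B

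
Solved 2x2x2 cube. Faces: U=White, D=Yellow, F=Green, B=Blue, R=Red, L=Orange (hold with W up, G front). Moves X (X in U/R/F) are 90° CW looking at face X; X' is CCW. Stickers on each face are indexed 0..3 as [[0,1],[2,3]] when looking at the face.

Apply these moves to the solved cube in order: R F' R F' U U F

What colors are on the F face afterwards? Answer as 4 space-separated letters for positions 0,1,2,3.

After move 1 (R): R=RRRR U=WGWG F=GYGY D=YBYB B=WBWB
After move 2 (F'): F=YYGG U=WGRR R=BRYR D=OOYB L=OGOW
After move 3 (R): R=YBRR U=WYRG F=YOGB D=OWYW B=RBGB
After move 4 (F'): F=OBYG U=WYYR R=WBOR D=GWYW L=OGOR
After move 5 (U): U=YWRY F=WBYG R=RBOR B=OGGB L=OBOR
After move 6 (U): U=RYYW F=RBYG R=OGOR B=OBGB L=WBOR
After move 7 (F): F=YRGB U=RYRB R=YGWR D=OOYW L=WGOW
Query: F face = YRGB

Answer: Y R G B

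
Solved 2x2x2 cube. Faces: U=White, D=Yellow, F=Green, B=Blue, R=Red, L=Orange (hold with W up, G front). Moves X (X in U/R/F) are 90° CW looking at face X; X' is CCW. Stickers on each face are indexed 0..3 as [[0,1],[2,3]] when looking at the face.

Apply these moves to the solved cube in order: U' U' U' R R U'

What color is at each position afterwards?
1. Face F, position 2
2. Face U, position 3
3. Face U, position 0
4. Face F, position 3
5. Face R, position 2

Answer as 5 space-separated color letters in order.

After move 1 (U'): U=WWWW F=OOGG R=GGRR B=RRBB L=BBOO
After move 2 (U'): U=WWWW F=BBGG R=OORR B=GGBB L=RROO
After move 3 (U'): U=WWWW F=RRGG R=BBRR B=OOBB L=GGOO
After move 4 (R): R=RBRB U=WRWG F=RYGY D=YBYO B=WOWB
After move 5 (R): R=RRBB U=WYWY F=RBGO D=YWYW B=GORB
After move 6 (U'): U=YYWW F=GGGO R=RBBB B=RRRB L=GOOO
Query 1: F[2] = G
Query 2: U[3] = W
Query 3: U[0] = Y
Query 4: F[3] = O
Query 5: R[2] = B

Answer: G W Y O B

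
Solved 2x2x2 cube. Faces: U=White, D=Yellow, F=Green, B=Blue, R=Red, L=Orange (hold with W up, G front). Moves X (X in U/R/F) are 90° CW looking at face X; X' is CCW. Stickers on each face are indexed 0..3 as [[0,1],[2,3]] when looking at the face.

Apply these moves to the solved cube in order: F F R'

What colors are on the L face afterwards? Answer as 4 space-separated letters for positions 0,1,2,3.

Answer: O R O R

Derivation:
After move 1 (F): F=GGGG U=WWOO R=WRWR D=RRYY L=OYOY
After move 2 (F): F=GGGG U=WWYY R=OROR D=WWYY L=OROR
After move 3 (R'): R=RROO U=WBYB F=GWGY D=WGYG B=YBWB
Query: L face = OROR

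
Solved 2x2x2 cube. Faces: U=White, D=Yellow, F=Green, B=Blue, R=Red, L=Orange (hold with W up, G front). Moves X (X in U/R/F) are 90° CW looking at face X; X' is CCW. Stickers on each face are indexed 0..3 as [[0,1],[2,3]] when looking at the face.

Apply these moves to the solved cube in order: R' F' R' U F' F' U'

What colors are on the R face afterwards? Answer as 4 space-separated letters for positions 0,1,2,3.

After move 1 (R'): R=RRRR U=WBWB F=GWGW D=YGYG B=YBYB
After move 2 (F'): F=WWGG U=WBRR R=GRYR D=OOYG L=OBOW
After move 3 (R'): R=RRGY U=WYRY F=WBGR D=OWYG B=GBOB
After move 4 (U): U=RWYY F=RRGR R=GBGY B=OBOB L=WBOW
After move 5 (F'): F=RRRG U=RWGG R=WBOY D=BWYG L=WYOY
After move 6 (F'): F=RGRR U=RWWO R=WBBY D=YYYG L=WGOG
After move 7 (U'): U=WORW F=WGRR R=RGBY B=WBOB L=OBOG
Query: R face = RGBY

Answer: R G B Y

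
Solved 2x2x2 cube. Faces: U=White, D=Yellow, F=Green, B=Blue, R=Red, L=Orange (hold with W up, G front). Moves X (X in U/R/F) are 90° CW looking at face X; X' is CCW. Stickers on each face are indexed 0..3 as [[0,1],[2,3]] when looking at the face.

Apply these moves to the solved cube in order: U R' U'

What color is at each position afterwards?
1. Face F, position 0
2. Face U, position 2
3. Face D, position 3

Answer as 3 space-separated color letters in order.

After move 1 (U): U=WWWW F=RRGG R=BBRR B=OOBB L=GGOO
After move 2 (R'): R=BRBR U=WBWO F=RWGW D=YRYG B=YOYB
After move 3 (U'): U=BOWW F=GGGW R=RWBR B=BRYB L=YOOO
Query 1: F[0] = G
Query 2: U[2] = W
Query 3: D[3] = G

Answer: G W G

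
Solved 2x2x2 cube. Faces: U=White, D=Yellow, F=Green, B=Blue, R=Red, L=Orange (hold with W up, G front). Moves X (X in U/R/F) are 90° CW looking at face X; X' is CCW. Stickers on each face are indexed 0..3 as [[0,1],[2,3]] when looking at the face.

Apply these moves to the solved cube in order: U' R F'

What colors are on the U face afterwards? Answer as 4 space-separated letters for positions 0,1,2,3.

After move 1 (U'): U=WWWW F=OOGG R=GGRR B=RRBB L=BBOO
After move 2 (R): R=RGRG U=WOWG F=OYGY D=YBYR B=WRWB
After move 3 (F'): F=YYOG U=WORR R=BGYG D=BOYR L=BGOW
Query: U face = WORR

Answer: W O R R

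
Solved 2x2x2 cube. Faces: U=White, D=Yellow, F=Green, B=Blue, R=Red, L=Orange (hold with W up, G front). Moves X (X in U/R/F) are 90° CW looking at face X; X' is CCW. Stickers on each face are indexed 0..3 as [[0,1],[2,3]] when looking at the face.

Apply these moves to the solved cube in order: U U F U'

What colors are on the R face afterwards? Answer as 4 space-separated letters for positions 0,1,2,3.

Answer: G B W R

Derivation:
After move 1 (U): U=WWWW F=RRGG R=BBRR B=OOBB L=GGOO
After move 2 (U): U=WWWW F=BBGG R=OORR B=GGBB L=RROO
After move 3 (F): F=GBGB U=WWOR R=WOWR D=ROYY L=RYOY
After move 4 (U'): U=WRWO F=RYGB R=GBWR B=WOBB L=GGOY
Query: R face = GBWR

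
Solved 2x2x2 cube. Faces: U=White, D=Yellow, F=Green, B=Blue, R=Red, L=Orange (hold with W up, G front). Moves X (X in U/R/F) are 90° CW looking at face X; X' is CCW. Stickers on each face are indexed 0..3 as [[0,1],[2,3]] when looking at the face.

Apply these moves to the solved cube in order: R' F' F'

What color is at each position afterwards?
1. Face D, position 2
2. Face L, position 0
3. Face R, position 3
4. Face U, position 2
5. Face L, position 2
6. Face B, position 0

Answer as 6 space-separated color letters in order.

After move 1 (R'): R=RRRR U=WBWB F=GWGW D=YGYG B=YBYB
After move 2 (F'): F=WWGG U=WBRR R=GRYR D=OOYG L=OBOW
After move 3 (F'): F=WGWG U=WBGY R=OROR D=BWYG L=OROR
Query 1: D[2] = Y
Query 2: L[0] = O
Query 3: R[3] = R
Query 4: U[2] = G
Query 5: L[2] = O
Query 6: B[0] = Y

Answer: Y O R G O Y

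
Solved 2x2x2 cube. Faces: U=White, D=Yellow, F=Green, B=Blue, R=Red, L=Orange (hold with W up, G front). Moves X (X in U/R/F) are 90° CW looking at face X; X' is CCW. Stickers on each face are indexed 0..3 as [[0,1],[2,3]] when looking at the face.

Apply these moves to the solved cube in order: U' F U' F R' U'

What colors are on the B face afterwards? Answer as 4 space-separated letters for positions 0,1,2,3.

After move 1 (U'): U=WWWW F=OOGG R=GGRR B=RRBB L=BBOO
After move 2 (F): F=GOGO U=WWOB R=WGWR D=RGYY L=BYOY
After move 3 (U'): U=WBWO F=BYGO R=GOWR B=WGBB L=RROY
After move 4 (F): F=GBOY U=WBYR R=WOOR D=WGYY L=RROG
After move 5 (R'): R=ORWO U=WBYW F=GBOR D=WBYY B=YGGB
After move 6 (U'): U=BWWY F=RROR R=GBWO B=ORGB L=YGOG
Query: B face = ORGB

Answer: O R G B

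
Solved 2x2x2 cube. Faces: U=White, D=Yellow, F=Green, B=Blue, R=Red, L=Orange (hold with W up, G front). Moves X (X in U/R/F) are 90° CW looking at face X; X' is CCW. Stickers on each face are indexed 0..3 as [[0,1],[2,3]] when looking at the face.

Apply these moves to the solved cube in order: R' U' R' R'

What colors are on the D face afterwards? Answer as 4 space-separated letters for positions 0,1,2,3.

After move 1 (R'): R=RRRR U=WBWB F=GWGW D=YGYG B=YBYB
After move 2 (U'): U=BBWW F=OOGW R=GWRR B=RRYB L=YBOO
After move 3 (R'): R=WRGR U=BYWR F=OBGW D=YOYW B=GRGB
After move 4 (R'): R=RRWG U=BGWG F=OYGR D=YBYW B=WROB
Query: D face = YBYW

Answer: Y B Y W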